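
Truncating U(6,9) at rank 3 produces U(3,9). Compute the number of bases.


Truncating U(6,9) to rank 3 gives U(3,9).
Bases of U(3,9) are all 3-element subsets of 9 elements.
Number of bases = C(9,3) = (9 * 8 * 7) / (1 * 2 * 3) = 84.

84


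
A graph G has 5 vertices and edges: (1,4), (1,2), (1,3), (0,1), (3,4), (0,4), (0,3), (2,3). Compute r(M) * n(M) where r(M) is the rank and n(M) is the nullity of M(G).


r(M) = |V| - c = 5 - 1 = 4.
nullity = |E| - r(M) = 8 - 4 = 4.
Product = 4 * 4 = 16.

16


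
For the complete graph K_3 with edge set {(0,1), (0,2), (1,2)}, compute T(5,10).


T(K_3; x,y) = x^2 + x + y.
T(5,10) = 25 + 5 + 10 = 40.

40


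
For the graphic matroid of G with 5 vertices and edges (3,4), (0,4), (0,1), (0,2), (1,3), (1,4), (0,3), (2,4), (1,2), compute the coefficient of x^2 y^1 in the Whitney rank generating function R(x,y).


R(x,y) = sum over A in 2^E of x^(r(E)-r(A)) * y^(|A|-r(A)).
G has 5 vertices, 9 edges. r(E) = 4.
Enumerate all 2^9 = 512 subsets.
Count subsets with r(E)-r(A)=2 and |A|-r(A)=1: 7.

7


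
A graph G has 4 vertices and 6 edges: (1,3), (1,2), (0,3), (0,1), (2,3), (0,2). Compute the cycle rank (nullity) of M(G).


Cycle rank (nullity) = |E| - r(M) = |E| - (|V| - c).
|E| = 6, |V| = 4, c = 1.
Nullity = 6 - (4 - 1) = 6 - 3 = 3.

3


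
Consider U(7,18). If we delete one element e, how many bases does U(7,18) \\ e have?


Deleting e from U(7,18) gives U(7,17) since n > r.
Bases of U(7,17) = C(17,7) = 17! / (7! * 10!) = 19448.

19448


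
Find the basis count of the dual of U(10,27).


The dual of U(r,n) is U(n-r, n) = U(17,27).
Bases of U(17,27) are all (17)-element subsets.
|B(M*)| = (27 choose 17) = 8436285.

8436285


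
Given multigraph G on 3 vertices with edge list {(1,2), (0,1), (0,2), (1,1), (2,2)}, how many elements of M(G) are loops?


In a graphic matroid, a loop is a self-loop edge (u,u) with rank 0.
Examining all 5 edges for self-loops...
Self-loops found: (1,1), (2,2)
Number of loops = 2.

2


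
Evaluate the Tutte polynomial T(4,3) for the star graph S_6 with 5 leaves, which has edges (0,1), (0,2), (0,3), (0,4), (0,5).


A star on 6 vertices is a tree with 5 edges.
T(x,y) = x^(5) for any tree.
T(4,3) = 4^5 = 1024.

1024


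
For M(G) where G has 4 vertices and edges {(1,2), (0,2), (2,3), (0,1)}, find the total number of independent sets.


An independent set in a graphic matroid is an acyclic edge subset.
G has 4 vertices and 4 edges.
Enumerate all 2^4 = 16 subsets, checking for acyclicity.
Total independent sets = 14.

14


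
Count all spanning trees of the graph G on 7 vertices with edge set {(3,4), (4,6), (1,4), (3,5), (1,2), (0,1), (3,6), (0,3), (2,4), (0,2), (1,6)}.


By Kirchhoff's matrix tree theorem, the number of spanning trees equals
the determinant of any cofactor of the Laplacian matrix L.
G has 7 vertices and 11 edges.
Computing the (6 x 6) cofactor determinant gives 130.

130


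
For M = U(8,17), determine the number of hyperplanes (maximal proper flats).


Hyperplanes of U(8,17) are flats of rank 7.
In a uniform matroid, these are exactly the (7)-element subsets.
Count = (17 choose 7) = 19448.

19448


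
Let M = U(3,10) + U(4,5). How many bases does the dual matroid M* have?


(M1+M2)* = M1* + M2*.
M1* = U(7,10), bases: C(10,7) = 120.
M2* = U(1,5), bases: C(5,1) = 5.
|B(M*)| = 120 * 5 = 600.

600


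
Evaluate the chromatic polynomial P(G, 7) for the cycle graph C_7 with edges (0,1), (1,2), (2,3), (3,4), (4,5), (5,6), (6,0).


P(C_7, k) = (k-1)^7 + (-1)^7*(k-1).
P(7) = (6)^7 - 6
= 279936 - 6 = 279930.

279930


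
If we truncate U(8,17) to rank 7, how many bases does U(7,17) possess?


Truncating U(8,17) to rank 7 gives U(7,17).
Bases of U(7,17) are all 7-element subsets of 17 elements.
Number of bases = C(17,7) = 17! / (7! * 10!) = 19448.

19448


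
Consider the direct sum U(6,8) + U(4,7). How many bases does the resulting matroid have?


Bases of a direct sum M1 + M2: |B| = |B(M1)| * |B(M2)|.
|B(U(6,8))| = C(8,6) = 28.
|B(U(4,7))| = C(7,4) = 35.
Total bases = 28 * 35 = 980.

980


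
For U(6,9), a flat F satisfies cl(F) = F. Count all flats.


Flats of U(6,9): every subset of size < 6 is a flat, plus E itself.
Count = (9 choose 0) + (9 choose 1) + (9 choose 2) + (9 choose 3) + (9 choose 4) + (9 choose 5) + 1
     = 1 + 9 + 36 + 84 + 126 + 126 + 1
     = 383.

383


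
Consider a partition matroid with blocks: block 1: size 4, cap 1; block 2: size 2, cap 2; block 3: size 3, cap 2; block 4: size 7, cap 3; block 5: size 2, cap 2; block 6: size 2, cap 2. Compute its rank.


Rank of a partition matroid = sum of min(|Si|, ci) for each block.
= min(4,1) + min(2,2) + min(3,2) + min(7,3) + min(2,2) + min(2,2)
= 1 + 2 + 2 + 3 + 2 + 2
= 12.

12


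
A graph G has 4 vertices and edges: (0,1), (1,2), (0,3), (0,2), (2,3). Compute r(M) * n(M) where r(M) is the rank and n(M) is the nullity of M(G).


r(M) = |V| - c = 4 - 1 = 3.
nullity = |E| - r(M) = 5 - 3 = 2.
Product = 3 * 2 = 6.

6


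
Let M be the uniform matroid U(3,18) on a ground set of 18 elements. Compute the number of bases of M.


Bases of U(3,18) are all 3-element subsets of the 18-element ground set.
Number of bases = C(18,3).
(18 choose 3) = 816.

816


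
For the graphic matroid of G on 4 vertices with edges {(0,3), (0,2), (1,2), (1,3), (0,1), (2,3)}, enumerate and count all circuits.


A circuit in a graphic matroid = edge set of a simple cycle.
G has 4 vertices and 6 edges.
Enumerating all minimal edge subsets forming cycles...
Total circuits found: 7.

7


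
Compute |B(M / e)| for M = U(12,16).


Contracting e from U(12,16) gives U(11,15).
Bases of U(11,15) = (15 choose 11) = 1365.

1365


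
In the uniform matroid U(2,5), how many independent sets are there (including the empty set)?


Independent sets of U(2,5) are all subsets of size <= 2.
Count = C(5,0) + C(5,1) + C(5,2)
     = 1 + 5 + 10
     = 16.

16


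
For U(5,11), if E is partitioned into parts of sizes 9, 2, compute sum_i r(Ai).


r(Ai) = min(|Ai|, 5) for each part.
Sum = min(9,5) + min(2,5)
    = 5 + 2
    = 7.

7


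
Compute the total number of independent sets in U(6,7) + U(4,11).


For a direct sum, |I(M1+M2)| = |I(M1)| * |I(M2)|.
|I(U(6,7))| = sum C(7,k) for k=0..6 = 127.
|I(U(4,11))| = sum C(11,k) for k=0..4 = 562.
Total = 127 * 562 = 71374.

71374


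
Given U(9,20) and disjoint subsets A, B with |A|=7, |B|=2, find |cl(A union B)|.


|A union B| = 7 + 2 = 9 (disjoint).
In U(9,20), cl(S) = S if |S| < 9, else cl(S) = E.
Since 9 >= 9, cl(A union B) = E.
|cl(A union B)| = 20.

20


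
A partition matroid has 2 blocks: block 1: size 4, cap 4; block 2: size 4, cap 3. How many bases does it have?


A basis picks exactly ci elements from block i.
Number of bases = product of C(|Si|, ci).
= C(4,4) * C(4,3)
= 1 * 4
= 4.

4


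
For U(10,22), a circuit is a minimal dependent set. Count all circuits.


In U(10,22), circuits are the (11)-element subsets.
Any set of 11 elements is dependent, and removing any one element gives
an independent set of size 10, so it is a minimal dependent set.
Number of circuits = (22 choose 11) = 705432.

705432


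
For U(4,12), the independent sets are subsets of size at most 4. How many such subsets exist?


Independent sets of U(4,12) are all subsets of size <= 4.
Count = C(12,0) + C(12,1) + C(12,2) + C(12,3) + C(12,4)
     = 1 + 12 + 66 + 220 + 495
     = 794.

794


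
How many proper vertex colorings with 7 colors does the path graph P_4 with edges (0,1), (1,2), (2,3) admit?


P(P_4, k) = k * (k-1)^(3).
P(7) = 7 * 6^3 = 7 * 216 = 1512.

1512


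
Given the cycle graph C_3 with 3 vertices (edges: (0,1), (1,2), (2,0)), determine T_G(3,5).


T(C_3; x,y) = x + x^2 + ... + x^(2) + y.
T(3,5) = 3^1 + 3^2 + 5
= 3 + 9 + 5
= 17.

17


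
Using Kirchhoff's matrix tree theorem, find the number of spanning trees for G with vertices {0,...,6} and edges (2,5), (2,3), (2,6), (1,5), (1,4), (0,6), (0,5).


By Kirchhoff's matrix tree theorem, the number of spanning trees equals
the determinant of any cofactor of the Laplacian matrix L.
G has 7 vertices and 7 edges.
Computing the (6 x 6) cofactor determinant gives 4.

4


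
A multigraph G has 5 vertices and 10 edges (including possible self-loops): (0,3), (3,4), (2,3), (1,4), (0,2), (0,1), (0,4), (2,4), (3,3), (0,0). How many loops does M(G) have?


In a graphic matroid, a loop is a self-loop edge (u,u) with rank 0.
Examining all 10 edges for self-loops...
Self-loops found: (3,3), (0,0)
Number of loops = 2.

2


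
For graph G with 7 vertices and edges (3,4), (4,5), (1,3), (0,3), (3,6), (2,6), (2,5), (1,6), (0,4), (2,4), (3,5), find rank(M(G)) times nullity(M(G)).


r(M) = |V| - c = 7 - 1 = 6.
nullity = |E| - r(M) = 11 - 6 = 5.
Product = 6 * 5 = 30.

30


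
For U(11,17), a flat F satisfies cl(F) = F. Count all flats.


Flats of U(11,17): every subset of size < 11 is a flat, plus E itself.
Count = (17 choose 0) + (17 choose 1) + (17 choose 2) + (17 choose 3) + (17 choose 4) + (17 choose 5) + (17 choose 6) + (17 choose 7) + (17 choose 8) + (17 choose 9) + (17 choose 10) + 1
     = 1 + 17 + 136 + 680 + 2380 + 6188 + 12376 + 19448 + 24310 + 24310 + 19448 + 1
     = 109295.

109295


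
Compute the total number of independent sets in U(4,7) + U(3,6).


For a direct sum, |I(M1+M2)| = |I(M1)| * |I(M2)|.
|I(U(4,7))| = sum C(7,k) for k=0..4 = 99.
|I(U(3,6))| = sum C(6,k) for k=0..3 = 42.
Total = 99 * 42 = 4158.

4158


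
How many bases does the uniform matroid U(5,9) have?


Bases of U(5,9) are all 5-element subsets of the 9-element ground set.
Number of bases = C(9,5).
(9 choose 5) = 126.

126


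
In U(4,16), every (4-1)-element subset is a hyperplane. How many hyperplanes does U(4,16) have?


Hyperplanes of U(4,16) are flats of rank 3.
In a uniform matroid, these are exactly the (3)-element subsets.
Count = C(16,3) = (16 * 15 * 14) / (1 * 2 * 3) = 560.

560


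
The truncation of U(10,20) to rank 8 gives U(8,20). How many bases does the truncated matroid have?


Truncating U(10,20) to rank 8 gives U(8,20).
Bases of U(8,20) are all 8-element subsets of 20 elements.
Number of bases = C(20,8) = 20! / (8! * 12!) = 125970.

125970


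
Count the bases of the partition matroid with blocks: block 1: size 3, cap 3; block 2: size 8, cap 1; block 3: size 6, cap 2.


A basis picks exactly ci elements from block i.
Number of bases = product of C(|Si|, ci).
= C(3,3) * C(8,1) * C(6,2)
= 1 * 8 * 15
= 120.

120


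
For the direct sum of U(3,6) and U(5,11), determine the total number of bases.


Bases of a direct sum M1 + M2: |B| = |B(M1)| * |B(M2)|.
|B(U(3,6))| = C(6,3) = 20.
|B(U(5,11))| = C(11,5) = 462.
Total bases = 20 * 462 = 9240.

9240


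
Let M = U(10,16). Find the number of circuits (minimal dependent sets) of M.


In U(10,16), circuits are the (11)-element subsets.
Any set of 11 elements is dependent, and removing any one element gives
an independent set of size 10, so it is a minimal dependent set.
Number of circuits = C(16,11) = 16! / (11! * 5!) = 4368.

4368


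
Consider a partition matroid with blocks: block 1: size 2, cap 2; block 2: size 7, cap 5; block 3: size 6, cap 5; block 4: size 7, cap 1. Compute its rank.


Rank of a partition matroid = sum of min(|Si|, ci) for each block.
= min(2,2) + min(7,5) + min(6,5) + min(7,1)
= 2 + 5 + 5 + 1
= 13.

13


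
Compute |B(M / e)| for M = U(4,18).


Contracting e from U(4,18) gives U(3,17).
Bases of U(3,17) = C(17,3) = (17 * 16 * 15) / (1 * 2 * 3) = 680.

680


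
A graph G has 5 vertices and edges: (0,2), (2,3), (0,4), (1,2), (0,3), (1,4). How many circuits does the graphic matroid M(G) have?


A circuit in a graphic matroid = edge set of a simple cycle.
G has 5 vertices and 6 edges.
Enumerating all minimal edge subsets forming cycles...
Total circuits found: 3.

3


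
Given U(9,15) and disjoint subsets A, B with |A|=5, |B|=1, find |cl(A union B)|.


|A union B| = 5 + 1 = 6 (disjoint).
In U(9,15), cl(S) = S if |S| < 9, else cl(S) = E.
Since 6 < 9, cl(A union B) = A union B.
|cl(A union B)| = 6.

6


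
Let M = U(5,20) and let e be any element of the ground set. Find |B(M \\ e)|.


Deleting e from U(5,20) gives U(5,19) since n > r.
Bases of U(5,19) = C(19,5) = 11628.

11628


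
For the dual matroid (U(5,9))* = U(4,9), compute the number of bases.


The dual of U(r,n) is U(n-r, n) = U(4,9).
Bases of U(4,9) are all (4)-element subsets.
|B(M*)| = (9 choose 4) = 126.

126


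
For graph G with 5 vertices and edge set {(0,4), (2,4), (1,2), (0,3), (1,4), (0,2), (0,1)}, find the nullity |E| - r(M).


Cycle rank (nullity) = |E| - r(M) = |E| - (|V| - c).
|E| = 7, |V| = 5, c = 1.
Nullity = 7 - (5 - 1) = 7 - 4 = 3.

3


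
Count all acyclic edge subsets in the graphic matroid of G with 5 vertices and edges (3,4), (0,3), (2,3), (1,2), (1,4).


An independent set in a graphic matroid is an acyclic edge subset.
G has 5 vertices and 5 edges.
Enumerate all 2^5 = 32 subsets, checking for acyclicity.
Total independent sets = 30.

30


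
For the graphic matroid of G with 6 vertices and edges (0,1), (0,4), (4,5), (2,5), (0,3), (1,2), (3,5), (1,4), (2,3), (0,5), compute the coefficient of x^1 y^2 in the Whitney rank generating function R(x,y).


R(x,y) = sum over A in 2^E of x^(r(E)-r(A)) * y^(|A|-r(A)).
G has 6 vertices, 10 edges. r(E) = 5.
Enumerate all 2^10 = 1024 subsets.
Count subsets with r(E)-r(A)=1 and |A|-r(A)=2: 34.

34


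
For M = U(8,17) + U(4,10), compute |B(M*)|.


(M1+M2)* = M1* + M2*.
M1* = U(9,17), bases: C(17,9) = 24310.
M2* = U(6,10), bases: C(10,6) = 210.
|B(M*)| = 24310 * 210 = 5105100.

5105100


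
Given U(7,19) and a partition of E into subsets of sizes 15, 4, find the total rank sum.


r(Ai) = min(|Ai|, 7) for each part.
Sum = min(15,7) + min(4,7)
    = 7 + 4
    = 11.

11


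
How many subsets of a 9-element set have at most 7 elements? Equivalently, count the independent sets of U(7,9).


Independent sets of U(7,9) are all subsets of size <= 7.
Count = (9 choose 0) + (9 choose 1) + (9 choose 2) + (9 choose 3) + (9 choose 4) + (9 choose 5) + (9 choose 6) + (9 choose 7)
     = 1 + 9 + 36 + 84 + 126 + 126 + 84 + 36
     = 502.

502


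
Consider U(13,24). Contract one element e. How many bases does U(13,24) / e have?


Contracting e from U(13,24) gives U(12,23).
Bases of U(12,23) = C(23,12) = 1352078.

1352078


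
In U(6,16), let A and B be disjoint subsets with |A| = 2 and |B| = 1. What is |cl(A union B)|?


|A union B| = 2 + 1 = 3 (disjoint).
In U(6,16), cl(S) = S if |S| < 6, else cl(S) = E.
Since 3 < 6, cl(A union B) = A union B.
|cl(A union B)| = 3.

3


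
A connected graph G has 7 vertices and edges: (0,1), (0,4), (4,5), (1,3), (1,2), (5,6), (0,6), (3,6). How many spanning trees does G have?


By Kirchhoff's matrix tree theorem, the number of spanning trees equals
the determinant of any cofactor of the Laplacian matrix L.
G has 7 vertices and 8 edges.
Computing the (6 x 6) cofactor determinant gives 15.

15


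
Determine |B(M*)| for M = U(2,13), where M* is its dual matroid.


The dual of U(r,n) is U(n-r, n) = U(11,13).
Bases of U(11,13) are all (11)-element subsets.
|B(M*)| = C(13,11) = 13! / (11! * 2!) = 78.

78


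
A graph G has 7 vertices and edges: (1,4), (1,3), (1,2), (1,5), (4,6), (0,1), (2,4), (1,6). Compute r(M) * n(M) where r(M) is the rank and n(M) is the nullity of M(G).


r(M) = |V| - c = 7 - 1 = 6.
nullity = |E| - r(M) = 8 - 6 = 2.
Product = 6 * 2 = 12.

12


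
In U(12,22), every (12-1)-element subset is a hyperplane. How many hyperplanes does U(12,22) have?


Hyperplanes of U(12,22) are flats of rank 11.
In a uniform matroid, these are exactly the (11)-element subsets.
Count = C(22,11) = 22! / (11! * 11!) = 705432.

705432


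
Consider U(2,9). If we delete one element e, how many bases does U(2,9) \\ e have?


Deleting e from U(2,9) gives U(2,8) since n > r.
Bases of U(2,8) = C(8,2) = 8! / (2! * 6!) = 28.

28


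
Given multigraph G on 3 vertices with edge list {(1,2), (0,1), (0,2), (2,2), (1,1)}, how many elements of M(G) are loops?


In a graphic matroid, a loop is a self-loop edge (u,u) with rank 0.
Examining all 5 edges for self-loops...
Self-loops found: (2,2), (1,1)
Number of loops = 2.

2


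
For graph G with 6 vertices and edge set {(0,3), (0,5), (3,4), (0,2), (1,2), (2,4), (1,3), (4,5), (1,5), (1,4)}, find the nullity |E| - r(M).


Cycle rank (nullity) = |E| - r(M) = |E| - (|V| - c).
|E| = 10, |V| = 6, c = 1.
Nullity = 10 - (6 - 1) = 10 - 5 = 5.

5


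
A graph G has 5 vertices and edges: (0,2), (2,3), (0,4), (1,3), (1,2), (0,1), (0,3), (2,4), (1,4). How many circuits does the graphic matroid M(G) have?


A circuit in a graphic matroid = edge set of a simple cycle.
G has 5 vertices and 9 edges.
Enumerating all minimal edge subsets forming cycles...
Total circuits found: 22.

22


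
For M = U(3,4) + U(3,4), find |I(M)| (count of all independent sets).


For a direct sum, |I(M1+M2)| = |I(M1)| * |I(M2)|.
|I(U(3,4))| = sum C(4,k) for k=0..3 = 15.
|I(U(3,4))| = sum C(4,k) for k=0..3 = 15.
Total = 15 * 15 = 225.

225


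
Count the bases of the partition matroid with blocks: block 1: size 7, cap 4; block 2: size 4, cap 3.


A basis picks exactly ci elements from block i.
Number of bases = product of C(|Si|, ci).
= C(7,4) * C(4,3)
= 35 * 4
= 140.

140


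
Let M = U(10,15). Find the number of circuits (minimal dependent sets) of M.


In U(10,15), circuits are the (11)-element subsets.
Any set of 11 elements is dependent, and removing any one element gives
an independent set of size 10, so it is a minimal dependent set.
Number of circuits = C(15,11) = 1365.

1365


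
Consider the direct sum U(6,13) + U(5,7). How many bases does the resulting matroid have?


Bases of a direct sum M1 + M2: |B| = |B(M1)| * |B(M2)|.
|B(U(6,13))| = C(13,6) = 1716.
|B(U(5,7))| = C(7,5) = 21.
Total bases = 1716 * 21 = 36036.

36036


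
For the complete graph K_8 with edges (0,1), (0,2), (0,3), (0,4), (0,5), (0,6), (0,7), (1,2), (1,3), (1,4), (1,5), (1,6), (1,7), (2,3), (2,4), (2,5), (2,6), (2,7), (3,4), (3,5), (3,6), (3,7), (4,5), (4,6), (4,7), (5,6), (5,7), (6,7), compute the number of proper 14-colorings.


P(K_8, k) = k(k-1)(k-2)...(k-7).
P(14) = (14) * (13) * (12) * (11) * (10) * (9) * (8) * (7) = 121080960.

121080960


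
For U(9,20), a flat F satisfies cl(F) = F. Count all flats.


Flats of U(9,20): every subset of size < 9 is a flat, plus E itself.
Count = (20 choose 0) + (20 choose 1) + (20 choose 2) + (20 choose 3) + (20 choose 4) + (20 choose 5) + (20 choose 6) + (20 choose 7) + (20 choose 8) + 1
     = 1 + 20 + 190 + 1140 + 4845 + 15504 + 38760 + 77520 + 125970 + 1
     = 263951.

263951


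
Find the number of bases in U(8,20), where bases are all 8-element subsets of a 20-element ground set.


Bases of U(8,20) are all 8-element subsets of the 20-element ground set.
Number of bases = C(20,8).
C(20,8) = 20! / (8! * 12!) = 125970.

125970


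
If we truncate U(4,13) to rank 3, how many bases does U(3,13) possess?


Truncating U(4,13) to rank 3 gives U(3,13).
Bases of U(3,13) are all 3-element subsets of 13 elements.
Number of bases = C(13,3) = (13 * 12 * 11) / (1 * 2 * 3) = 286.

286


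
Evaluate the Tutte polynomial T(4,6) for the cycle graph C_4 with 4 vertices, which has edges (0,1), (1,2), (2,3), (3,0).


T(C_4; x,y) = x + x^2 + ... + x^(3) + y.
T(4,6) = 4^1 + 4^2 + 4^3 + 6
= 4 + 16 + 64 + 6
= 90.

90


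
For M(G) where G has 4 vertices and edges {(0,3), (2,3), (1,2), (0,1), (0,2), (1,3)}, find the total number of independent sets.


An independent set in a graphic matroid is an acyclic edge subset.
G has 4 vertices and 6 edges.
Enumerate all 2^6 = 64 subsets, checking for acyclicity.
Total independent sets = 38.

38


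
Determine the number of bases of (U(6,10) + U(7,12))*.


(M1+M2)* = M1* + M2*.
M1* = U(4,10), bases: C(10,4) = 210.
M2* = U(5,12), bases: C(12,5) = 792.
|B(M*)| = 210 * 792 = 166320.

166320


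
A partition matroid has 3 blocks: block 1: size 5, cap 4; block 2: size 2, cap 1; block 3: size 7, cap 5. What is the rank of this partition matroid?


Rank of a partition matroid = sum of min(|Si|, ci) for each block.
= min(5,4) + min(2,1) + min(7,5)
= 4 + 1 + 5
= 10.

10


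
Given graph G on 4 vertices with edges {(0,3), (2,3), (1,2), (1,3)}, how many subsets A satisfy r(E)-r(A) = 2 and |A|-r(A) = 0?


R(x,y) = sum over A in 2^E of x^(r(E)-r(A)) * y^(|A|-r(A)).
G has 4 vertices, 4 edges. r(E) = 3.
Enumerate all 2^4 = 16 subsets.
Count subsets with r(E)-r(A)=2 and |A|-r(A)=0: 4.

4


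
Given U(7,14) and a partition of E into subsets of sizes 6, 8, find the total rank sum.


r(Ai) = min(|Ai|, 7) for each part.
Sum = min(6,7) + min(8,7)
    = 6 + 7
    = 13.

13


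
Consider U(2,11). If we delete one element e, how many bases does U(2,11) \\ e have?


Deleting e from U(2,11) gives U(2,10) since n > r.
Bases of U(2,10) = (10 choose 2) = 45.

45


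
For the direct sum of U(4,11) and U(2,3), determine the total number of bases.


Bases of a direct sum M1 + M2: |B| = |B(M1)| * |B(M2)|.
|B(U(4,11))| = C(11,4) = 330.
|B(U(2,3))| = C(3,2) = 3.
Total bases = 330 * 3 = 990.

990


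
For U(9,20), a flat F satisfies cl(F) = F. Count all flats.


Flats of U(9,20): every subset of size < 9 is a flat, plus E itself.
Count = C(20,0) + C(20,1) + C(20,2) + C(20,3) + C(20,4) + C(20,5) + C(20,6) + C(20,7) + C(20,8) + 1
     = 1 + 20 + 190 + 1140 + 4845 + 15504 + 38760 + 77520 + 125970 + 1
     = 263951.

263951


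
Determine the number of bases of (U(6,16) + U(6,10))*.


(M1+M2)* = M1* + M2*.
M1* = U(10,16), bases: C(16,10) = 8008.
M2* = U(4,10), bases: C(10,4) = 210.
|B(M*)| = 8008 * 210 = 1681680.

1681680


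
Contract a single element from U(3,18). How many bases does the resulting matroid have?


Contracting e from U(3,18) gives U(2,17).
Bases of U(2,17) = C(17,2) = 17! / (2! * 15!) = 136.

136


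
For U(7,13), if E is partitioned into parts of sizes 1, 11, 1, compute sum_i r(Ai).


r(Ai) = min(|Ai|, 7) for each part.
Sum = min(1,7) + min(11,7) + min(1,7)
    = 1 + 7 + 1
    = 9.

9


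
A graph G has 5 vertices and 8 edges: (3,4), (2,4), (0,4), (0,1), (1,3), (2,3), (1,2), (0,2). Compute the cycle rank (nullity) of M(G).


Cycle rank (nullity) = |E| - r(M) = |E| - (|V| - c).
|E| = 8, |V| = 5, c = 1.
Nullity = 8 - (5 - 1) = 8 - 4 = 4.

4


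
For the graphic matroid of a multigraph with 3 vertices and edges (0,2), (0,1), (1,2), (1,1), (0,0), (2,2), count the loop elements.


In a graphic matroid, a loop is a self-loop edge (u,u) with rank 0.
Examining all 6 edges for self-loops...
Self-loops found: (1,1), (0,0), (2,2)
Number of loops = 3.

3


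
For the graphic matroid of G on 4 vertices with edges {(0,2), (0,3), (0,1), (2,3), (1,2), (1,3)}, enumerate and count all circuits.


A circuit in a graphic matroid = edge set of a simple cycle.
G has 4 vertices and 6 edges.
Enumerating all minimal edge subsets forming cycles...
Total circuits found: 7.

7


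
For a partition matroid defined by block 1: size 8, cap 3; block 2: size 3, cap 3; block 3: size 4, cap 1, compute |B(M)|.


A basis picks exactly ci elements from block i.
Number of bases = product of C(|Si|, ci).
= C(8,3) * C(3,3) * C(4,1)
= 56 * 1 * 4
= 224.

224


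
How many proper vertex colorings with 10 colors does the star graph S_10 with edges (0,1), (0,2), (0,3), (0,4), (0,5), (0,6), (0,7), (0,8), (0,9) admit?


P(tree, k) = k * (k-1)^(9) for any tree on 10 vertices.
P(10) = 10 * 9^9 = 10 * 387420489 = 3874204890.

3874204890


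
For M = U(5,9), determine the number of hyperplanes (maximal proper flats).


Hyperplanes of U(5,9) are flats of rank 4.
In a uniform matroid, these are exactly the (4)-element subsets.
Count = C(9,4) = (9 * 8 * 7 * 6) / (1 * 2 * 3 * 4) = 126.

126


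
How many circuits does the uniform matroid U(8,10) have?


In U(8,10), circuits are the (9)-element subsets.
Any set of 9 elements is dependent, and removing any one element gives
an independent set of size 8, so it is a minimal dependent set.
Number of circuits = C(10,9) = 10.

10


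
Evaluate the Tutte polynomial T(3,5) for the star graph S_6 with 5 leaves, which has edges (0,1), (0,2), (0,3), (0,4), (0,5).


A star on 6 vertices is a tree with 5 edges.
T(x,y) = x^(5) for any tree.
T(3,5) = 3^5 = 243.

243


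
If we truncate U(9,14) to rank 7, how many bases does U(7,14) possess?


Truncating U(9,14) to rank 7 gives U(7,14).
Bases of U(7,14) are all 7-element subsets of 14 elements.
Number of bases = (14 choose 7) = 3432.

3432


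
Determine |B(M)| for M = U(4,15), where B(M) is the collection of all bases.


Bases of U(4,15) are all 4-element subsets of the 15-element ground set.
Number of bases = C(15,4).
C(15,4) = (15 * 14 * 13 * 12) / (1 * 2 * 3 * 4) = 1365.

1365


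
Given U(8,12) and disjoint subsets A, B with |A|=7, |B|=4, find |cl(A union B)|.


|A union B| = 7 + 4 = 11 (disjoint).
In U(8,12), cl(S) = S if |S| < 8, else cl(S) = E.
Since 11 >= 8, cl(A union B) = E.
|cl(A union B)| = 12.

12


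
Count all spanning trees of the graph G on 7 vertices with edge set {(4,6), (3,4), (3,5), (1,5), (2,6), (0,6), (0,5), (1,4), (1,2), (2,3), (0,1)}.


By Kirchhoff's matrix tree theorem, the number of spanning trees equals
the determinant of any cofactor of the Laplacian matrix L.
G has 7 vertices and 11 edges.
Computing the (6 x 6) cofactor determinant gives 231.

231


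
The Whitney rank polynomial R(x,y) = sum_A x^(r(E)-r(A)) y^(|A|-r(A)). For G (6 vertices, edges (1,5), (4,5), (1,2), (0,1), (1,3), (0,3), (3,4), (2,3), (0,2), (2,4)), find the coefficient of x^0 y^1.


R(x,y) = sum over A in 2^E of x^(r(E)-r(A)) * y^(|A|-r(A)).
G has 6 vertices, 10 edges. r(E) = 5.
Enumerate all 2^10 = 1024 subsets.
Count subsets with r(E)-r(A)=0 and |A|-r(A)=1: 159.

159


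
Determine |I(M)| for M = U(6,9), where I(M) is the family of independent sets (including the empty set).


Independent sets of U(6,9) are all subsets of size <= 6.
Count = C(9,0) + C(9,1) + C(9,2) + C(9,3) + C(9,4) + C(9,5) + C(9,6)
     = 1 + 9 + 36 + 84 + 126 + 126 + 84
     = 466.

466


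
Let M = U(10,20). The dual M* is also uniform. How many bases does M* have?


The dual of U(r,n) is U(n-r, n) = U(10,20).
Bases of U(10,20) are all (10)-element subsets.
|B(M*)| = C(20,10) = 20! / (10! * 10!) = 184756.

184756


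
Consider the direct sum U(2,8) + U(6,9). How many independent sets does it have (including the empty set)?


For a direct sum, |I(M1+M2)| = |I(M1)| * |I(M2)|.
|I(U(2,8))| = sum C(8,k) for k=0..2 = 37.
|I(U(6,9))| = sum C(9,k) for k=0..6 = 466.
Total = 37 * 466 = 17242.

17242


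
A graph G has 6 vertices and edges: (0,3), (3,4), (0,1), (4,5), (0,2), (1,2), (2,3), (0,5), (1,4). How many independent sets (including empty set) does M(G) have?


An independent set in a graphic matroid is an acyclic edge subset.
G has 6 vertices and 9 edges.
Enumerate all 2^9 = 512 subsets, checking for acyclicity.
Total independent sets = 306.

306


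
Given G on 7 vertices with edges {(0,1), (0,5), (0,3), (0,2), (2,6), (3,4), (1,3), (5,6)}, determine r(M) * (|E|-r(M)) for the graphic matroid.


r(M) = |V| - c = 7 - 1 = 6.
nullity = |E| - r(M) = 8 - 6 = 2.
Product = 6 * 2 = 12.

12


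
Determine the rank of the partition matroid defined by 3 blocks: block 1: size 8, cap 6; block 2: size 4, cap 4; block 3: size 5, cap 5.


Rank of a partition matroid = sum of min(|Si|, ci) for each block.
= min(8,6) + min(4,4) + min(5,5)
= 6 + 4 + 5
= 15.

15


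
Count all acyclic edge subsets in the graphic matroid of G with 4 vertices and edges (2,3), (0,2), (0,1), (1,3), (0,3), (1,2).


An independent set in a graphic matroid is an acyclic edge subset.
G has 4 vertices and 6 edges.
Enumerate all 2^6 = 64 subsets, checking for acyclicity.
Total independent sets = 38.

38


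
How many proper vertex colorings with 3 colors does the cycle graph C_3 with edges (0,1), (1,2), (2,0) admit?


P(C_3, k) = (k-1)^3 + (-1)^3*(k-1).
P(3) = (2)^3 - 2
= 8 - 2 = 6.

6


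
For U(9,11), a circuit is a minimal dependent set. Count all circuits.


In U(9,11), circuits are the (10)-element subsets.
Any set of 10 elements is dependent, and removing any one element gives
an independent set of size 9, so it is a minimal dependent set.
Number of circuits = C(11,10) = 11! / (10! * 1!) = 11.

11


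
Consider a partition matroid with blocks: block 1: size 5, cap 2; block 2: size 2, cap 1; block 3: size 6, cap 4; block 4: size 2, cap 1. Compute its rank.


Rank of a partition matroid = sum of min(|Si|, ci) for each block.
= min(5,2) + min(2,1) + min(6,4) + min(2,1)
= 2 + 1 + 4 + 1
= 8.

8


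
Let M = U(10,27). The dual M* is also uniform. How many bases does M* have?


The dual of U(r,n) is U(n-r, n) = U(17,27).
Bases of U(17,27) are all (17)-element subsets.
|B(M*)| = (27 choose 17) = 8436285.

8436285


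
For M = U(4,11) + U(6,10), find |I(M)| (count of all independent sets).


For a direct sum, |I(M1+M2)| = |I(M1)| * |I(M2)|.
|I(U(4,11))| = sum C(11,k) for k=0..4 = 562.
|I(U(6,10))| = sum C(10,k) for k=0..6 = 848.
Total = 562 * 848 = 476576.

476576


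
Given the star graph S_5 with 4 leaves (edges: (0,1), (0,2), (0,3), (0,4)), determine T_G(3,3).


A star on 5 vertices is a tree with 4 edges.
T(x,y) = x^(4) for any tree.
T(3,3) = 3^4 = 81.

81


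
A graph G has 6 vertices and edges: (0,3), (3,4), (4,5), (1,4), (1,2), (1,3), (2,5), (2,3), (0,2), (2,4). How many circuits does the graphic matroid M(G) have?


A circuit in a graphic matroid = edge set of a simple cycle.
G has 6 vertices and 10 edges.
Enumerating all minimal edge subsets forming cycles...
Total circuits found: 19.

19


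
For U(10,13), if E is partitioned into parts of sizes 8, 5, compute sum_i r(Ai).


r(Ai) = min(|Ai|, 10) for each part.
Sum = min(8,10) + min(5,10)
    = 8 + 5
    = 13.

13


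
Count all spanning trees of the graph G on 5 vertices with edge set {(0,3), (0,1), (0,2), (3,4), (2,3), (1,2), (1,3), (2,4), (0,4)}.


By Kirchhoff's matrix tree theorem, the number of spanning trees equals
the determinant of any cofactor of the Laplacian matrix L.
G has 5 vertices and 9 edges.
Computing the (4 x 4) cofactor determinant gives 75.

75


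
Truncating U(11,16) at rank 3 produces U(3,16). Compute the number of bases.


Truncating U(11,16) to rank 3 gives U(3,16).
Bases of U(3,16) are all 3-element subsets of 16 elements.
Number of bases = (16 choose 3) = 560.

560


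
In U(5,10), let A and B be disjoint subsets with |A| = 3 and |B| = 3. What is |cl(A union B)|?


|A union B| = 3 + 3 = 6 (disjoint).
In U(5,10), cl(S) = S if |S| < 5, else cl(S) = E.
Since 6 >= 5, cl(A union B) = E.
|cl(A union B)| = 10.

10


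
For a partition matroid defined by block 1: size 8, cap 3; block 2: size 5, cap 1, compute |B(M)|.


A basis picks exactly ci elements from block i.
Number of bases = product of C(|Si|, ci).
= C(8,3) * C(5,1)
= 56 * 5
= 280.

280


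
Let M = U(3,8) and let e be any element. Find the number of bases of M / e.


Contracting e from U(3,8) gives U(2,7).
Bases of U(2,7) = C(7,2) = 7! / (2! * 5!) = 21.

21


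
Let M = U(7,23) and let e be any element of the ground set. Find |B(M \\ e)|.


Deleting e from U(7,23) gives U(7,22) since n > r.
Bases of U(7,22) = C(22,7) = 22! / (7! * 15!) = 170544.

170544


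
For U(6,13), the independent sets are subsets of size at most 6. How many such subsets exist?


Independent sets of U(6,13) are all subsets of size <= 6.
Count = C(13,0) + C(13,1) + C(13,2) + C(13,3) + C(13,4) + C(13,5) + C(13,6)
     = 1 + 13 + 78 + 286 + 715 + 1287 + 1716
     = 4096.

4096


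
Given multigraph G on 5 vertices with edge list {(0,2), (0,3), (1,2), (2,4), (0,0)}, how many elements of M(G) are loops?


In a graphic matroid, a loop is a self-loop edge (u,u) with rank 0.
Examining all 5 edges for self-loops...
Self-loops found: (0,0)
Number of loops = 1.

1


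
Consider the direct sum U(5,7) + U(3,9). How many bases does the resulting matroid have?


Bases of a direct sum M1 + M2: |B| = |B(M1)| * |B(M2)|.
|B(U(5,7))| = C(7,5) = 21.
|B(U(3,9))| = C(9,3) = 84.
Total bases = 21 * 84 = 1764.

1764


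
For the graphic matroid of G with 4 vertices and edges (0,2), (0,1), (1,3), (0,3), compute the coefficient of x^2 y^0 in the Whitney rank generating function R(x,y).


R(x,y) = sum over A in 2^E of x^(r(E)-r(A)) * y^(|A|-r(A)).
G has 4 vertices, 4 edges. r(E) = 3.
Enumerate all 2^4 = 16 subsets.
Count subsets with r(E)-r(A)=2 and |A|-r(A)=0: 4.

4


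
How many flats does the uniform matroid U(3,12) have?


Flats of U(3,12): every subset of size < 3 is a flat, plus E itself.
Count = C(12,0) + C(12,1) + C(12,2) + 1
     = 1 + 12 + 66 + 1
     = 80.

80


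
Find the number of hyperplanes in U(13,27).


Hyperplanes of U(13,27) are flats of rank 12.
In a uniform matroid, these are exactly the (12)-element subsets.
Count = C(27,12) = 17383860.

17383860


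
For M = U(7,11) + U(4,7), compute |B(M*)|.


(M1+M2)* = M1* + M2*.
M1* = U(4,11), bases: C(11,4) = 330.
M2* = U(3,7), bases: C(7,3) = 35.
|B(M*)| = 330 * 35 = 11550.

11550


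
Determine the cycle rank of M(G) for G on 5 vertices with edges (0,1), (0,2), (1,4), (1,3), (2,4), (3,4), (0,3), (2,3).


Cycle rank (nullity) = |E| - r(M) = |E| - (|V| - c).
|E| = 8, |V| = 5, c = 1.
Nullity = 8 - (5 - 1) = 8 - 4 = 4.

4


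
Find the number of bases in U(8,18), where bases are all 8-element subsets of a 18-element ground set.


Bases of U(8,18) are all 8-element subsets of the 18-element ground set.
Number of bases = C(18,8).
C(18,8) = 18! / (8! * 10!) = 43758.

43758


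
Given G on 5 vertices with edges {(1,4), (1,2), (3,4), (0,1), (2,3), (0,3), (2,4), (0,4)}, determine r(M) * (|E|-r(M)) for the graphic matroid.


r(M) = |V| - c = 5 - 1 = 4.
nullity = |E| - r(M) = 8 - 4 = 4.
Product = 4 * 4 = 16.

16


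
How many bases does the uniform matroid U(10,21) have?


Bases of U(10,21) are all 10-element subsets of the 21-element ground set.
Number of bases = C(21,10).
C(21,10) = 352716.

352716


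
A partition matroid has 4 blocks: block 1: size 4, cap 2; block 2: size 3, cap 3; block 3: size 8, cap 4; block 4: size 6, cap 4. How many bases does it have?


A basis picks exactly ci elements from block i.
Number of bases = product of C(|Si|, ci).
= C(4,2) * C(3,3) * C(8,4) * C(6,4)
= 6 * 1 * 70 * 15
= 6300.

6300


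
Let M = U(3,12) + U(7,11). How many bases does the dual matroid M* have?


(M1+M2)* = M1* + M2*.
M1* = U(9,12), bases: C(12,9) = 220.
M2* = U(4,11), bases: C(11,4) = 330.
|B(M*)| = 220 * 330 = 72600.

72600


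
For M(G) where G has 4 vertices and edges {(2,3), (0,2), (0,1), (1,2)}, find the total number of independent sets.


An independent set in a graphic matroid is an acyclic edge subset.
G has 4 vertices and 4 edges.
Enumerate all 2^4 = 16 subsets, checking for acyclicity.
Total independent sets = 14.

14


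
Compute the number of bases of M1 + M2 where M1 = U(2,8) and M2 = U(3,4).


Bases of a direct sum M1 + M2: |B| = |B(M1)| * |B(M2)|.
|B(U(2,8))| = C(8,2) = 28.
|B(U(3,4))| = C(4,3) = 4.
Total bases = 28 * 4 = 112.

112


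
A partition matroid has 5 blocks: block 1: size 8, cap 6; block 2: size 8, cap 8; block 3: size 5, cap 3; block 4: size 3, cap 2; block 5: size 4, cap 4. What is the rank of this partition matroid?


Rank of a partition matroid = sum of min(|Si|, ci) for each block.
= min(8,6) + min(8,8) + min(5,3) + min(3,2) + min(4,4)
= 6 + 8 + 3 + 2 + 4
= 23.

23


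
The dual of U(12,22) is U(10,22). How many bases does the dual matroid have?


The dual of U(r,n) is U(n-r, n) = U(10,22).
Bases of U(10,22) are all (10)-element subsets.
|B(M*)| = C(22,10) = 646646.

646646


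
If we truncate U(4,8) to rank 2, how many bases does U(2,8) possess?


Truncating U(4,8) to rank 2 gives U(2,8).
Bases of U(2,8) are all 2-element subsets of 8 elements.
Number of bases = (8 choose 2) = 28.

28


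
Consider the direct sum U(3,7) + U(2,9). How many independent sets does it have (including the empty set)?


For a direct sum, |I(M1+M2)| = |I(M1)| * |I(M2)|.
|I(U(3,7))| = sum C(7,k) for k=0..3 = 64.
|I(U(2,9))| = sum C(9,k) for k=0..2 = 46.
Total = 64 * 46 = 2944.

2944


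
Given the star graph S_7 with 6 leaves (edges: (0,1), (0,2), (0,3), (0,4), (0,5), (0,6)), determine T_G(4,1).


A star on 7 vertices is a tree with 6 edges.
T(x,y) = x^(6) for any tree.
T(4,1) = 4^6 = 4096.

4096


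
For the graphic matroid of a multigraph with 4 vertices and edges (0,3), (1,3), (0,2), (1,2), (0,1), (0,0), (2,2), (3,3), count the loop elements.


In a graphic matroid, a loop is a self-loop edge (u,u) with rank 0.
Examining all 8 edges for self-loops...
Self-loops found: (0,0), (2,2), (3,3)
Number of loops = 3.

3


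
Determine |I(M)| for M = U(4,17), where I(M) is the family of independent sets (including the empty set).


Independent sets of U(4,17) are all subsets of size <= 4.
Count = (17 choose 0) + (17 choose 1) + (17 choose 2) + (17 choose 3) + (17 choose 4)
     = 1 + 17 + 136 + 680 + 2380
     = 3214.

3214


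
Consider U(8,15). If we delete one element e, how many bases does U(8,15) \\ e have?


Deleting e from U(8,15) gives U(8,14) since n > r.
Bases of U(8,14) = C(14,8) = 14! / (8! * 6!) = 3003.

3003


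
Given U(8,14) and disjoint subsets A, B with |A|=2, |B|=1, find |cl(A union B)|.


|A union B| = 2 + 1 = 3 (disjoint).
In U(8,14), cl(S) = S if |S| < 8, else cl(S) = E.
Since 3 < 8, cl(A union B) = A union B.
|cl(A union B)| = 3.

3


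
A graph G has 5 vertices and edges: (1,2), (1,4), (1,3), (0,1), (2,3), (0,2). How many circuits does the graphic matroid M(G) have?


A circuit in a graphic matroid = edge set of a simple cycle.
G has 5 vertices and 6 edges.
Enumerating all minimal edge subsets forming cycles...
Total circuits found: 3.

3


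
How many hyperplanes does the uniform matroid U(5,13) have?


Hyperplanes of U(5,13) are flats of rank 4.
In a uniform matroid, these are exactly the (4)-element subsets.
Count = C(13,4) = 13! / (4! * 9!) = 715.

715


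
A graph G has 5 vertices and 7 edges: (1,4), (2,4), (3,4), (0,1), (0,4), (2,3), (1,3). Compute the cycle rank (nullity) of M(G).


Cycle rank (nullity) = |E| - r(M) = |E| - (|V| - c).
|E| = 7, |V| = 5, c = 1.
Nullity = 7 - (5 - 1) = 7 - 4 = 3.

3


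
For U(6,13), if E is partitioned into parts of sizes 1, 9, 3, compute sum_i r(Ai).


r(Ai) = min(|Ai|, 6) for each part.
Sum = min(1,6) + min(9,6) + min(3,6)
    = 1 + 6 + 3
    = 10.

10


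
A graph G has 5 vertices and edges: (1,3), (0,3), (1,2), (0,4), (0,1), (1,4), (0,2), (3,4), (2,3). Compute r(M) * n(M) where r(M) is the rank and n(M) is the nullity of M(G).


r(M) = |V| - c = 5 - 1 = 4.
nullity = |E| - r(M) = 9 - 4 = 5.
Product = 4 * 5 = 20.

20


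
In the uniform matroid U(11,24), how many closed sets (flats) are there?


Flats of U(11,24): every subset of size < 11 is a flat, plus E itself.
Count = C(24,0) + C(24,1) + C(24,2) + C(24,3) + C(24,4) + C(24,5) + C(24,6) + C(24,7) + C(24,8) + C(24,9) + C(24,10) + 1
     = 1 + 24 + 276 + 2024 + 10626 + 42504 + 134596 + 346104 + 735471 + 1307504 + 1961256 + 1
     = 4540387.

4540387


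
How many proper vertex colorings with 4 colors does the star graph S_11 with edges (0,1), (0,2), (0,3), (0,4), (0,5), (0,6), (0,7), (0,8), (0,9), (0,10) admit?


P(tree, k) = k * (k-1)^(10) for any tree on 11 vertices.
P(4) = 4 * 3^10 = 4 * 59049 = 236196.

236196


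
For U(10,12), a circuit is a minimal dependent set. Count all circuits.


In U(10,12), circuits are the (11)-element subsets.
Any set of 11 elements is dependent, and removing any one element gives
an independent set of size 10, so it is a minimal dependent set.
Number of circuits = C(12,11) = 12! / (11! * 1!) = 12.

12
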